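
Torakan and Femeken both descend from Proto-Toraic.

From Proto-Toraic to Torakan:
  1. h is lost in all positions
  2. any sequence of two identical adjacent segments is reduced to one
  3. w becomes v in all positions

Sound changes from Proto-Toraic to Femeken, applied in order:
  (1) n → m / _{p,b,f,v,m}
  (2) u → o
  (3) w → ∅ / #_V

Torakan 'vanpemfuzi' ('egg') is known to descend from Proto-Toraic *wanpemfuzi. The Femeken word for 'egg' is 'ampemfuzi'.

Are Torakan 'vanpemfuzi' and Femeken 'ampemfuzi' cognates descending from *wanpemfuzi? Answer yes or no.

no

Derive the expected Femeken reflex of *wanpemfuzi:
Femeken: *wanpemfuzi
  wanpemfuzi → wampemfuzi   [nasal place assimilation]
  wampemfuzi → wampemfozi   [vowel merger]
  wampemfozi → ampemfozi   [glide loss]
  giving Femeken ampemfozi.
The regular Femeken reflex would be 'ampemfozi', but the attested form is 'ampemfuzi'. The correspondence is irregular, so they are not cognates (the Femeken form has a different source).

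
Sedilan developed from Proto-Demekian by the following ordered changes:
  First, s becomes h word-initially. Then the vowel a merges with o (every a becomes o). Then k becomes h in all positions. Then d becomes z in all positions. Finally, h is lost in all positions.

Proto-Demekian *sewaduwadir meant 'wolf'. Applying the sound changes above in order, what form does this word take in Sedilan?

Sedilan: *sewaduwadir > hewaduwadir > hewoduwodir > hewozuwozir > ewozuwozir  (by debuccalisation, vowel merger, unconditioned shift, h-loss)

ewozuwozir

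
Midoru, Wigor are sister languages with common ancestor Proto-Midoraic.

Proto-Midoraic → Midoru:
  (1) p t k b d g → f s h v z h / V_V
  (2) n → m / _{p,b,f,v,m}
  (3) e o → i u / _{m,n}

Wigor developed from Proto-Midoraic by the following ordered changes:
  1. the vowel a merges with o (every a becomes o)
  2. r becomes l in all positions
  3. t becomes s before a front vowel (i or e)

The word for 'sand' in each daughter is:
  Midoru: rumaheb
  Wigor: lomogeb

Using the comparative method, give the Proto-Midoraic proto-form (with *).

*romageb

Position 2: Midoru has u, Wigor has o. Taking the neighbouring segments as reconstructed: Midoru u could go back to *o or *u; Wigor o could go back to *a or *o — the one source consistent with every daughter is *o.
Position 5: Midoru has h, Wigor has g. Wigor preserves g here (none of its changes turn any other segment into g), so the proto-segment is *g.
Position 4: Midoru has a, Wigor has o. Midoru preserves a here (none of its changes turn any other segment into a), so the proto-segment is *a.
Verify the candidate proto-form against each daughter:
Midoru: *romageb
  romageb → romaheb   [intervocalic lenition]
  romaheb (rule 2 does not apply)
  romaheb → rumaheb   [pre-nasal raising]
  giving Midoru rumaheb.
Wigor: start from *romageb.
  rule 1 (vowel merger): romageb → romogeb
  rule 2 (unconditioned shift): romogeb → lomogeb
  rule 3: no change — lomogeb
  ⇒ Wigor lomogeb
No other proto-form is consistent with every reflex, so the reconstruction is *romageb.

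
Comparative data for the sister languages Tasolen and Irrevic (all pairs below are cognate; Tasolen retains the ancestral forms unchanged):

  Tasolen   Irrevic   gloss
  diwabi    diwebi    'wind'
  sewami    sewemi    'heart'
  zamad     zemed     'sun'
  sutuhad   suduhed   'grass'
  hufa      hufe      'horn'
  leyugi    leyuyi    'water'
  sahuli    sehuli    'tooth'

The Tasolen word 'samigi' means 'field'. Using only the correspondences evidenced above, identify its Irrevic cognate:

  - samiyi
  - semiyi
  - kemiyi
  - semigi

semiyi

sewami ~ sewemi, zamad ~ zemed — Tasolen a corresponds to Irrevic e after a consonant, before a nasal.
leyugi ~ leyuyi — Tasolen g corresponds to Irrevic y between vowels (before a front vowel).
Applying these to Tasolen 'samigi':
  samigi → semigi   (a→e after a consonant, before a nasal)
  semigi → semiyi   (g→y between vowels (before a front vowel))
So the Irrevic cognate is 'semiyi'.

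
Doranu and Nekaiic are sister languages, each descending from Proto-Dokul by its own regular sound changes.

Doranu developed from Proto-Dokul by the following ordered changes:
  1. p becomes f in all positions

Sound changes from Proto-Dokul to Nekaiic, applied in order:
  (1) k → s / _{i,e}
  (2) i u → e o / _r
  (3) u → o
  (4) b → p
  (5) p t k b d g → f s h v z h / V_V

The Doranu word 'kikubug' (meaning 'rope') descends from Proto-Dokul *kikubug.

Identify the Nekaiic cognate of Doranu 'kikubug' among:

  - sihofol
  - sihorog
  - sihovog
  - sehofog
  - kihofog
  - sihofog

sihofog

Nekaiic: *kikubug
  kikubug → sikubug   [palatalisation]
  sikubug (rule 2 does not apply)
  sikubug → sikobog   [vowel merger]
  sikobog → sikopog   [unconditioned shift]
  sikopog → sihofog   [intervocalic lenition]
  giving Nekaiic sihofog.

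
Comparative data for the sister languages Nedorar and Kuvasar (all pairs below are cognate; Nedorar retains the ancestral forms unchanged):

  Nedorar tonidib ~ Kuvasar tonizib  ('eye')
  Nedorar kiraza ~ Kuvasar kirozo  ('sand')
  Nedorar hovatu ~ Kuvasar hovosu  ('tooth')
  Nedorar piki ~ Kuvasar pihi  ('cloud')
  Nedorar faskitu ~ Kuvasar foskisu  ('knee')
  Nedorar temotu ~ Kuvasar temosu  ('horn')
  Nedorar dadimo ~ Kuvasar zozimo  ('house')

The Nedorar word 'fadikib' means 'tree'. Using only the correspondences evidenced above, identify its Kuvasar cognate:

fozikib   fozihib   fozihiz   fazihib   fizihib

kiraza ~ kirozo, hovatu ~ hovosu — Nedorar a corresponds to Kuvasar o after a consonant, before a consonant other than r, m, n, p, b, f, v.
tonidib ~ tonizib, dadimo ~ zozimo — Nedorar d corresponds to Kuvasar z between vowels (before a front vowel).
piki ~ pihi — Nedorar k corresponds to Kuvasar h between vowels (before a front vowel).
Applying these to Nedorar 'fadikib':
  fadikib → fodikib   (a→o after a consonant, before a consonant other than r, m, n, p, b, f, v)
  fodikib → fozikib   (d→z between vowels (before a front vowel))
  fozikib → fozihib   (k→h between vowels (before a front vowel))
So the Kuvasar cognate is 'fozihib'.

fozihib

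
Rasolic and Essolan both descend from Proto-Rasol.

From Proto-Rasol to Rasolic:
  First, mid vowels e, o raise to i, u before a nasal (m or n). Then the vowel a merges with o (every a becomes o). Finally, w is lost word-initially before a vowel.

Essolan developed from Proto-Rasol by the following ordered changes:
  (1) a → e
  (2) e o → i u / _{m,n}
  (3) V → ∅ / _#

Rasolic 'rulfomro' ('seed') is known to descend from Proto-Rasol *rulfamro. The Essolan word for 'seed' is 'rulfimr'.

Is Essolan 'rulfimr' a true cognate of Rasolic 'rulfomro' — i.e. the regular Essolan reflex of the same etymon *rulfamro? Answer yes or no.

yes

Derive the expected Essolan reflex of *rulfamro:
Essolan: start from *rulfamro.
  rule 1 (vowel merger): rulfamro → rulfemro
  rule 2 (pre-nasal raising): rulfemro → rulfimro
  rule 3 (apocope): rulfimro → rulfimr
  ⇒ Essolan rulfimr
Essolan 'rulfimr' matches the regular reflex exactly, so the pair is cognate.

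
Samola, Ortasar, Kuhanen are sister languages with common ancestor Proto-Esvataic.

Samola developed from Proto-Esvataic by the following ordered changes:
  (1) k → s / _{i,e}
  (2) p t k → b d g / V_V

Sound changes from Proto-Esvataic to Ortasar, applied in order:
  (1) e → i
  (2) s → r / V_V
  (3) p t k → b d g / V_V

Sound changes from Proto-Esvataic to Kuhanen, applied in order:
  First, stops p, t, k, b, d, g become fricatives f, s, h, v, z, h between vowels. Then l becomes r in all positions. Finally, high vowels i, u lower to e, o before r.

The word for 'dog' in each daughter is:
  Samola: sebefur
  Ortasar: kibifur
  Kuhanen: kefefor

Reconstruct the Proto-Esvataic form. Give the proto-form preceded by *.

*kepefur

Position 3: Samola has b, Ortasar has b, Kuhanen has f. Taking the neighbouring segments as reconstructed: Samola b could go back to *p or *b; Ortasar b could go back to *p or *b; Kuhanen f could go back to *p or *f — the one source consistent with every daughter is *p.
Position 2: Samola has e, Ortasar has i, Kuhanen has e. Samola preserves e here (none of its changes turn any other segment into e), so the proto-segment is *e.
Continuing position by position gives *kepefur; check it forward:
Samola: start from *kepefur.
  rule 1 (palatalisation): kepefur → sepefur
  rule 2 (intervocalic voicing): sepefur → sebefur
  ⇒ Samola sebefur
Ortasar: start from *kepefur.
  rule 1 (vowel merger): kepefur → kipifur
  rule 2: no change — kipifur
  rule 3 (intervocalic voicing): kipifur → kibifur
  ⇒ Ortasar kibifur
Kuhanen: start from *kepefur.
  rule 1 (intervocalic lenition): kepefur → kefefur
  rule 2: no change — kefefur
  rule 3 (pre-rhotic lowering): kefefur → kefefor
  ⇒ Kuhanen kefefor
*kepefur is the unique common source.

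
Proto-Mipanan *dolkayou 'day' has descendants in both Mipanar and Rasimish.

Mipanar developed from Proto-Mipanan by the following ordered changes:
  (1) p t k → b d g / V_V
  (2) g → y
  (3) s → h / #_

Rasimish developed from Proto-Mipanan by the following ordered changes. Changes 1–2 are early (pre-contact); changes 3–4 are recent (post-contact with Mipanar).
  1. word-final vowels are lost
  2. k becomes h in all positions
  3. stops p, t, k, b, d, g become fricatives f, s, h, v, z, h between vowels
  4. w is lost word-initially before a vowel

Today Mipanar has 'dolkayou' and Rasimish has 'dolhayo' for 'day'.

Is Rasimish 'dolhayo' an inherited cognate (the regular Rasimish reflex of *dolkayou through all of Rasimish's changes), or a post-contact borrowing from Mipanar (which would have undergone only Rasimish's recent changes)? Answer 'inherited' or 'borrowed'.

inherited

If inherited, *dolkayou would pass through all of Rasimish's changes:
Rasimish: *dolkayou > dolkayo > dolhayo  (by apocope, unconditioned shift)
If borrowed from Mipanar 'dolkayou' after the early changes, it would undergo only the recent ones:
  rule 3 (intervocalic lenition): no change (dolkayou)
  rule 4 (glide loss): no change (dolkayou)
  ⇒ as a loan: dolkayou
Rasimish 'dolhayo' matches the inherited outcome exactly, so it is an inherited cognate, not a loan.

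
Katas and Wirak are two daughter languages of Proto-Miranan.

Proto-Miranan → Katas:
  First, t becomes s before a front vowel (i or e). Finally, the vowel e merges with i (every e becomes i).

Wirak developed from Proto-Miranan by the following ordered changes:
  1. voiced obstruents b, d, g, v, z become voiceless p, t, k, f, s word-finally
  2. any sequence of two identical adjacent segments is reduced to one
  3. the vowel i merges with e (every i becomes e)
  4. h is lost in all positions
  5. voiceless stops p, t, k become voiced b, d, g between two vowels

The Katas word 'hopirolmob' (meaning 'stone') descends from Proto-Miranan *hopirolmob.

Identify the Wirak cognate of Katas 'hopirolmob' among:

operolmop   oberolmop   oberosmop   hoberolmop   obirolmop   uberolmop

oberolmop

Wirak: *hopirolmob > hopirolmop > hoperolmop > operolmop > oberolmop  (by final devoicing, vowel merger, h-loss, intervocalic voicing)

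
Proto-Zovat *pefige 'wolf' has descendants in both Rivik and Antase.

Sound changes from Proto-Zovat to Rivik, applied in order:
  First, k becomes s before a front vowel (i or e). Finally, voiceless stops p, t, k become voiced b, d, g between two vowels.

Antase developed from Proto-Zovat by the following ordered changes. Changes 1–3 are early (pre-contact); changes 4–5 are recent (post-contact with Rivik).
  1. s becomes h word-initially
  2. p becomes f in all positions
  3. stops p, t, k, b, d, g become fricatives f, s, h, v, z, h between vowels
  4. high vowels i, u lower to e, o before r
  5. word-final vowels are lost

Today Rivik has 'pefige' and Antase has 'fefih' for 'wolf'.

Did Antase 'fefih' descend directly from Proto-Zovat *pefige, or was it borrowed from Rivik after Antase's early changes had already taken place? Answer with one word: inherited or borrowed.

inherited

If inherited, *pefige would pass through all of Antase's changes:
Antase: *pefige
  pefige (rule 1 does not apply)
  pefige → fefige   [unconditioned shift]
  fefige → fefihe   [intervocalic lenition]
  fefihe (rule 4 does not apply)
  fefihe → fefih   [apocope]
  giving Antase fefih.
If borrowed from Rivik 'pefige' after the early changes, it would undergo only the recent ones:
  rule 4 (pre-rhotic lowering): no change (pefige)
  rule 5 (apocope): pefige → pefig
  ⇒ as a loan: pefig
Antase 'fefih' matches the inherited outcome exactly, so it is an inherited cognate, not a loan.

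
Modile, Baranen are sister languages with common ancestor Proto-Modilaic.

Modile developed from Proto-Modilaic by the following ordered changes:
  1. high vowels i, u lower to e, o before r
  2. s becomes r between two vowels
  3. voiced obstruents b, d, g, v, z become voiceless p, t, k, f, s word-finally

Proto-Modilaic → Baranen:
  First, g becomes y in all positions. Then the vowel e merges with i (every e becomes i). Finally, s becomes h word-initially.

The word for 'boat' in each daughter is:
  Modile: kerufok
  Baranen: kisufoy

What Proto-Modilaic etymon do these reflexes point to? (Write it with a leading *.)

Position 3: Modile has r, Baranen has s. Baranen preserves s here (none of its changes turn any other segment into s), so the proto-segment is *s.
Position 2: Modile has e, Baranen has i. Taking the neighbouring segments as reconstructed: Modile e can only go back to *e; Baranen i could go back to *e or *i — the one source consistent with every daughter is *e.
Position 7: Modile has k, Baranen has y. Taking the neighbouring segments as reconstructed: Modile k could go back to *k or *g; Baranen y could go back to *g or *y — the one source consistent with every daughter is *g.
The remaining positions agree across the daughters. Check the candidate against every language:
Modile: *kesufog > kerufog > kerufok  (by rhotacism, final devoicing)
Baranen: start from *kesufog.
  rule 1 (unconditioned shift): kesufog → kesufoy
  rule 2 (vowel merger): kesufoy → kisufoy
  rule 3: no change — kisufoy
  ⇒ Baranen kisufoy
*kesufog is the unique common source.

*kesufog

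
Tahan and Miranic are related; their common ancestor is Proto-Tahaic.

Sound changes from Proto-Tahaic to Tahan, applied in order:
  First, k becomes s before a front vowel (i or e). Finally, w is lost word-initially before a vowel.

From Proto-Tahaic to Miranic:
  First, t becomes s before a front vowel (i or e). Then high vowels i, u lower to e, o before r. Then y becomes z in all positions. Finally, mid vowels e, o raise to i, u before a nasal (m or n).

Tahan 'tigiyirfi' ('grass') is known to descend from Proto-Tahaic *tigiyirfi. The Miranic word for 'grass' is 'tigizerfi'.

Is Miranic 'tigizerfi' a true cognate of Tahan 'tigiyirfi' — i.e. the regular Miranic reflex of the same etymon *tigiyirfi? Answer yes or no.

no

Derive the expected Miranic reflex of *tigiyirfi:
Miranic: *tigiyirfi > sigiyirfi > sigiyerfi > sigizerfi  (by palatalisation, pre-rhotic lowering, unconditioned shift)
The regular Miranic reflex would be 'sigizerfi', but the attested form is 'tigizerfi'. The correspondence is irregular, so they are not cognates (the Miranic form has a different source).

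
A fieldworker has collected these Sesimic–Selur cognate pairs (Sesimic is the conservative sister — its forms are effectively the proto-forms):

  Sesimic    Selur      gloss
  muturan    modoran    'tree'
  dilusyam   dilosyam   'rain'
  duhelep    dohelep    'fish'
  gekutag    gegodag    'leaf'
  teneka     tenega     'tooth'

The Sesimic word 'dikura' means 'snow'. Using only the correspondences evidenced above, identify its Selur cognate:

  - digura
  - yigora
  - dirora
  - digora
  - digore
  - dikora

gekutag ~ gegodag — Sesimic k corresponds to Selur g between vowels (before a back vowel).
muturan ~ modoran — Sesimic u corresponds to Selur o after a consonant, before r.
Applying these to Sesimic 'dikura':
  dikura → digura   (k→g between vowels (before a back vowel))
  digura → digora   (u→o after a consonant, before r)
So the Selur cognate is 'digora'.

digora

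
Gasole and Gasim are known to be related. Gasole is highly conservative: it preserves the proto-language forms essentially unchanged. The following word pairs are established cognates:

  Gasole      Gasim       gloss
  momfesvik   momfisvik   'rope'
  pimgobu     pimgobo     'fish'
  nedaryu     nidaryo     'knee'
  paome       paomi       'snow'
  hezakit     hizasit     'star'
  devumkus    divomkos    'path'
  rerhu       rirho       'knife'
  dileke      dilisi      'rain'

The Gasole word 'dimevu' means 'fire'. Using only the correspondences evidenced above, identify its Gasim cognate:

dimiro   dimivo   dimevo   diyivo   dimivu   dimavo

devumkus ~ divomkos — Gasole e corresponds to Gasim i after a consonant, before a labial obstruent.
pimgobu ~ pimgobo, nedaryu ~ nidaryo — Gasole u corresponds to Gasim o word-finally.
Applying these to Gasole 'dimevu':
  dimevu → dimivu   (e→i after a consonant, before a labial obstruent)
  dimivu → dimivo   (u→o word-finally)
So the Gasim cognate is 'dimivo'.

dimivo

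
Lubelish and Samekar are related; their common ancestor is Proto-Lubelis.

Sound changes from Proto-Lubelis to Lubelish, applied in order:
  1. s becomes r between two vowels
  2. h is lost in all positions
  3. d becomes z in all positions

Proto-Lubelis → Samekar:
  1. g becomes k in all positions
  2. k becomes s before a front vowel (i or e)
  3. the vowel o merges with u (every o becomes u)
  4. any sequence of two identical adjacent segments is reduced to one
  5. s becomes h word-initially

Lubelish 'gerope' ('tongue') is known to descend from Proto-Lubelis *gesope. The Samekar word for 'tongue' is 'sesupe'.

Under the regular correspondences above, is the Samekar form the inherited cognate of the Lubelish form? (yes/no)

Derive the expected Samekar reflex of *gesope:
Samekar: *gesope
  gesope → kesope   [unconditioned shift]
  kesope → sesope   [palatalisation]
  sesope → sesupe   [vowel merger]
  sesupe (rule 4 does not apply)
  sesupe → hesupe   [debuccalisation]
  giving Samekar hesupe.
The regular Samekar reflex would be 'hesupe', but the attested form is 'sesupe'. The correspondence is irregular, so they are not cognates (the Samekar form has a different source).

no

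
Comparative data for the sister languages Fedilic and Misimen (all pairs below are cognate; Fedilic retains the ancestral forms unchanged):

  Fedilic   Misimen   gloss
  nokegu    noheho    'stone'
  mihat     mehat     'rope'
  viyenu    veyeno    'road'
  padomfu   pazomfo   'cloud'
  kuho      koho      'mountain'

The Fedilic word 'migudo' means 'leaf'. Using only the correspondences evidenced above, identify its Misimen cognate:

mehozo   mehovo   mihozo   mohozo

mehozo

mihat ~ mehat, viyenu ~ veyeno — Fedilic i corresponds to Misimen e after a consonant, before a consonant other than r, m, n, p, b, f, v.
nokegu ~ noheho — Fedilic g corresponds to Misimen h between vowels (before a back vowel).
kuho ~ koho — Fedilic u corresponds to Misimen o after a consonant, before a consonant other than r, m, n, p, b, f, v.
padomfu ~ pazomfo — Fedilic d corresponds to Misimen z between vowels (before a back vowel).
Applying these to Fedilic 'migudo':
  migudo → megudo   (i→e after a consonant, before a consonant other than r, m, n, p, b, f, v)
  megudo → mehudo   (g→h between vowels (before a back vowel))
  mehudo → mehodo   (u→o after a consonant, before a consonant other than r, m, n, p, b, f, v)
  mehodo → mehozo   (d→z between vowels (before a back vowel))
So the Misimen cognate is 'mehozo'.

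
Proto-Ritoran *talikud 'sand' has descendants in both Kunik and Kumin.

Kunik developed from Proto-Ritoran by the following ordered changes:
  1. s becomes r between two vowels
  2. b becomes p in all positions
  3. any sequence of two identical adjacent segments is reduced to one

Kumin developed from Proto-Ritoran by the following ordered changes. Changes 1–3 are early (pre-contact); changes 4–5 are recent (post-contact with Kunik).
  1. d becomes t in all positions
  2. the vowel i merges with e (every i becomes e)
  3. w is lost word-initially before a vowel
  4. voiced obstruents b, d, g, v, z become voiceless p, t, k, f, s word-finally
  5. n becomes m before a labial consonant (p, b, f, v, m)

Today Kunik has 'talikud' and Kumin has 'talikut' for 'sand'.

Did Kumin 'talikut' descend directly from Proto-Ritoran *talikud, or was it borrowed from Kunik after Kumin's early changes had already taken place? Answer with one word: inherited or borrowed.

If inherited, *talikud would pass through all of Kumin's changes:
Kumin: start from *talikud.
  rule 1 (unconditioned shift): talikud → talikut
  rule 2 (vowel merger): talikut → talekut
  rule 3: no change — talekut
  rule 4: no change — talekut
  rule 5: no change — talekut
  ⇒ Kumin talekut
If borrowed from Kunik 'talikud' after the early changes, it would undergo only the recent ones:
  rule 4 (final devoicing): talikud → talikut
  rule 5 (nasal place assimilation): no change (talikut)
  ⇒ as a loan: talikut
Kumin 'talikut' matches the loan outcome 'talikut', not the inherited 'talekut' — it skipped the early Kumin changes, so it was borrowed from Kunik.

borrowed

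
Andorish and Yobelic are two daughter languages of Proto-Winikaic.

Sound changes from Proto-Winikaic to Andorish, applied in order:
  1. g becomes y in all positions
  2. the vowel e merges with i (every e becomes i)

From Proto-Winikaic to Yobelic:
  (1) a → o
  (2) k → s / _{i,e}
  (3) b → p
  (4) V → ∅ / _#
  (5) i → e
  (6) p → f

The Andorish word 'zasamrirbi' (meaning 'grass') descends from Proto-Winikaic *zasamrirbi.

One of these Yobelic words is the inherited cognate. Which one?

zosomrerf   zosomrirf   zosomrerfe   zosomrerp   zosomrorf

Yobelic: *zasamrirbi > zosomrirbi > zosomrirpi > zosomrirp > zosomrerp > zosomrerf  (by vowel merger, unconditioned shift, apocope, vowel merger, unconditioned shift)
The other candidates each miss or misapply at least one Yobelic change.

zosomrerf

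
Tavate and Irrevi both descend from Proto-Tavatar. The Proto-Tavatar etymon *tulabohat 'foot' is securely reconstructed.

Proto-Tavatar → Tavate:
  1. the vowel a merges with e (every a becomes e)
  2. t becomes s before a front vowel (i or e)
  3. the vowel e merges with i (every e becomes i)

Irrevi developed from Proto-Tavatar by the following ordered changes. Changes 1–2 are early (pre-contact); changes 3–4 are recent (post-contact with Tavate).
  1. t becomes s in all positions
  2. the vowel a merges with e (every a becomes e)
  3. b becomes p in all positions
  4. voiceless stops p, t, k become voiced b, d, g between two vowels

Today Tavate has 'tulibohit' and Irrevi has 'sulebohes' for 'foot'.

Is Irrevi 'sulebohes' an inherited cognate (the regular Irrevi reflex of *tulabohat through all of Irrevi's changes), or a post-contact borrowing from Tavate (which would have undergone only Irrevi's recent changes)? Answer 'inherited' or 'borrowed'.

If inherited, *tulabohat would pass through all of Irrevi's changes:
Irrevi: start from *tulabohat.
  rule 1 (unconditioned shift): tulabohat → sulabohas
  rule 2 (vowel merger): sulabohas → sulebohes
  rule 3 (unconditioned shift): sulebohes → sulepohes
  rule 4 (intervocalic voicing): sulepohes → sulebohes
  ⇒ Irrevi sulebohes
If borrowed from Tavate 'tulibohit' after the early changes, it would undergo only the recent ones:
  rule 3 (unconditioned shift): tulibohit → tulipohit
  rule 4 (intervocalic voicing): tulipohit → tulibohit
  ⇒ as a loan: tulibohit
Irrevi 'sulebohes' matches the inherited outcome exactly, so it is an inherited cognate, not a loan.

inherited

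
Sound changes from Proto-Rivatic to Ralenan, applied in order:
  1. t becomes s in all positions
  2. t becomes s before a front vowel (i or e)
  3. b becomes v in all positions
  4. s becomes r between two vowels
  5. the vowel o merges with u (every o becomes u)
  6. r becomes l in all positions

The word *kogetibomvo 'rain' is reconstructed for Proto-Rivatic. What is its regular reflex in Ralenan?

kugelivumvu

Ralenan: *kogetibomvo > kogesibomvo > kogesivomvo > kogerivomvo > kugerivumvu > kugelivumvu  (by unconditioned shift, unconditioned shift, rhotacism, vowel merger, unconditioned shift)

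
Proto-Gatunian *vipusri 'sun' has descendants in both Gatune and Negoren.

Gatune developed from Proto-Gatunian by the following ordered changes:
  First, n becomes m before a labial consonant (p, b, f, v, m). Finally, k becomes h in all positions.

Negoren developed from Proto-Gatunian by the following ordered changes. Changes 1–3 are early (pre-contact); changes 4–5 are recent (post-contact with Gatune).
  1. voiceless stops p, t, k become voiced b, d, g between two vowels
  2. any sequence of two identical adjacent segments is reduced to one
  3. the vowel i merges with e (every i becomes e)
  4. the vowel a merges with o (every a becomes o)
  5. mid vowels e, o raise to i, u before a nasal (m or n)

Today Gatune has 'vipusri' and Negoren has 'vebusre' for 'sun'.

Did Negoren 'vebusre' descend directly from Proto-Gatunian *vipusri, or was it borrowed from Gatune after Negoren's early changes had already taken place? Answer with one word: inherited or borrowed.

If inherited, *vipusri would pass through all of Negoren's changes:
Negoren: *vipusri
  vipusri → vibusri   [intervocalic voicing]
  vibusri (rule 2 does not apply)
  vibusri → vebusre   [vowel merger]
  vebusre (rule 4 does not apply)
  vebusre (rule 5 does not apply)
  giving Negoren vebusre.
If borrowed from Gatune 'vipusri' after the early changes, it would undergo only the recent ones:
  rule 4 (vowel merger): no change (vipusri)
  rule 5 (pre-nasal raising): no change (vipusri)
  ⇒ as a loan: vipusri
Negoren 'vebusre' matches the inherited outcome exactly, so it is an inherited cognate, not a loan.

inherited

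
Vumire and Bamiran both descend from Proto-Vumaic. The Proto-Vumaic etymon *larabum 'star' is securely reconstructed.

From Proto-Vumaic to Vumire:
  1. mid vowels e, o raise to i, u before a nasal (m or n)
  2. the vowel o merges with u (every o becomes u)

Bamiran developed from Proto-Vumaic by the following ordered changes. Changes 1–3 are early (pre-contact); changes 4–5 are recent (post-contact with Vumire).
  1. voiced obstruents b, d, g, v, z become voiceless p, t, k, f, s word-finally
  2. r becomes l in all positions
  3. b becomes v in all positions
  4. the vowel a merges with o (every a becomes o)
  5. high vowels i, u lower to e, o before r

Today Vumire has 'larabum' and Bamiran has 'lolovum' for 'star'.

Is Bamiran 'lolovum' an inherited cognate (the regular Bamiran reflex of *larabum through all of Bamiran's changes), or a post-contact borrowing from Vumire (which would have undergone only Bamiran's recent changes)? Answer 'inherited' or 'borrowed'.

inherited

If inherited, *larabum would pass through all of Bamiran's changes:
Bamiran: *larabum > lalabum > lalavum > lolovum  (by unconditioned shift, unconditioned shift, vowel merger)
If borrowed from Vumire 'larabum' after the early changes, it would undergo only the recent ones:
  rule 4 (vowel merger): larabum → lorobum
  rule 5 (pre-rhotic lowering): no change (lorobum)
  ⇒ as a loan: lorobum
Bamiran 'lolovum' matches the inherited outcome exactly, so it is an inherited cognate, not a loan.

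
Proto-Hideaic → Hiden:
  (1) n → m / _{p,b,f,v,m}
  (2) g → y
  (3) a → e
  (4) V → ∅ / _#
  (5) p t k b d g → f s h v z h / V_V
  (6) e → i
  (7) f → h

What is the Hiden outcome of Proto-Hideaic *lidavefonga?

Hiden: *lidavefonga > lidavefonya > lidevefonye > lidevefony > lizevefony > lizivifony > lizivihony  (by unconditioned shift, vowel merger, apocope, intervocalic lenition, vowel merger, unconditioned shift)

lizivihony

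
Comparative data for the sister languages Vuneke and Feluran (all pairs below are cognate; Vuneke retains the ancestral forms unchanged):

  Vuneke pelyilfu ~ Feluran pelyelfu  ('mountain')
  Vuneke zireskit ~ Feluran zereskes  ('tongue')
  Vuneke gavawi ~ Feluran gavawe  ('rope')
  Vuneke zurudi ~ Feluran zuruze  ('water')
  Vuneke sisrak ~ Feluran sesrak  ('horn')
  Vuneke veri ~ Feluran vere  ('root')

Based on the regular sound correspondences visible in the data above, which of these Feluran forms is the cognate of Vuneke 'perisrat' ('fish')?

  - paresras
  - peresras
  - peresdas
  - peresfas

peresras

pelyilfu ~ pelyelfu, zireskit ~ zereskes — Vuneke i corresponds to Feluran e after a consonant, before a consonant other than r, m, n, p, b, f, v.
zireskit ~ zereskes — Vuneke t corresponds to Feluran s word-finally.
Applying these to Vuneke 'perisrat':
  perisrat → peresrat   (i→e after a consonant, before a consonant other than r, m, n, p, b, f, v)
  peresrat → peresras   (t→s word-finally)
So the Feluran cognate is 'peresras'.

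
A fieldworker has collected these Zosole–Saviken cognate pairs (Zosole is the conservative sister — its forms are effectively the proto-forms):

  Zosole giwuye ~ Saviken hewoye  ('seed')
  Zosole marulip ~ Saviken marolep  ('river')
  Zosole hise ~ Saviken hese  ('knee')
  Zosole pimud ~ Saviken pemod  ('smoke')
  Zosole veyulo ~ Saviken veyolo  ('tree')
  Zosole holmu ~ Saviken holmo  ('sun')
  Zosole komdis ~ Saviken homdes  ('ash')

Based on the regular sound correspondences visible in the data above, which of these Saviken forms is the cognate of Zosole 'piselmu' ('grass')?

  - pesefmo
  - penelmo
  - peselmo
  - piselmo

giwuye ~ hewoye, hise ~ hese — Zosole i corresponds to Saviken e after a consonant, before a consonant other than r, m, n, p, b, f, v.
holmu ~ holmo — Zosole u corresponds to Saviken o word-finally.
Applying these to Zosole 'piselmu':
  piselmu → peselmu   (i→e after a consonant, before a consonant other than r, m, n, p, b, f, v)
  peselmu → peselmo   (u→o word-finally)
So the Saviken cognate is 'peselmo'.

peselmo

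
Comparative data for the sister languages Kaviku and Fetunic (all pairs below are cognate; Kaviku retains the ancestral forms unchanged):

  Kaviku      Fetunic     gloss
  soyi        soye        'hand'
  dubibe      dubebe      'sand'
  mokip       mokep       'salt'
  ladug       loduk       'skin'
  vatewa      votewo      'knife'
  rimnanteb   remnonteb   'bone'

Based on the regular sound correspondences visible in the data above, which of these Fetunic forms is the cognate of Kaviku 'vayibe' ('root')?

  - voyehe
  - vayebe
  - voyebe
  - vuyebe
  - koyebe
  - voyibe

ladug ~ loduk, vatewa ~ votewo — Kaviku a corresponds to Fetunic o after a consonant, before a consonant other than r, m, n, p, b, f, v.
dubibe ~ dubebe — Kaviku i corresponds to Fetunic e after a consonant, before a labial obstruent.
Applying these to Kaviku 'vayibe':
  vayibe → voyibe   (a→o after a consonant, before a consonant other than r, m, n, p, b, f, v)
  voyibe → voyebe   (i→e after a consonant, before a labial obstruent)
So the Fetunic cognate is 'voyebe'.

voyebe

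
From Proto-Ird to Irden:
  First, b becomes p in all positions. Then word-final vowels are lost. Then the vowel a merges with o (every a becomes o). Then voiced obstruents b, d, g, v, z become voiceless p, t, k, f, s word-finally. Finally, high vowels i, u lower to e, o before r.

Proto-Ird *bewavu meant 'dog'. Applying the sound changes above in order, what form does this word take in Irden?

Irden: *bewavu
  bewavu → pewavu   [unconditioned shift]
  pewavu → pewav   [apocope]
  pewav → pewov   [vowel merger]
  pewov → pewof   [final devoicing]
  pewof (rule 5 does not apply)
  giving Irden pewof.

pewof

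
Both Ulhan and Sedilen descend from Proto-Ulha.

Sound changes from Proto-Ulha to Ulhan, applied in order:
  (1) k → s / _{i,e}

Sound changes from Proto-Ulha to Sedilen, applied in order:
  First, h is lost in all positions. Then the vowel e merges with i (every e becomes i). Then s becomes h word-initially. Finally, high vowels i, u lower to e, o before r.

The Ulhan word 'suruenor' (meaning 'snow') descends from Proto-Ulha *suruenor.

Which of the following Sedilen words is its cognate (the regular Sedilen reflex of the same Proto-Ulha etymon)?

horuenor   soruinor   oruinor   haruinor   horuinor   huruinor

Sedilen: start from *suruenor.
  rule 1: no change — suruenor
  rule 2 (vowel merger): suruenor → suruinor
  rule 3 (debuccalisation): suruinor → huruinor
  rule 4 (pre-rhotic lowering): huruinor → horuinor
  ⇒ Sedilen horuinor
Among the options, 'horuinor' alone shows every Sedilen change applied in order.

horuinor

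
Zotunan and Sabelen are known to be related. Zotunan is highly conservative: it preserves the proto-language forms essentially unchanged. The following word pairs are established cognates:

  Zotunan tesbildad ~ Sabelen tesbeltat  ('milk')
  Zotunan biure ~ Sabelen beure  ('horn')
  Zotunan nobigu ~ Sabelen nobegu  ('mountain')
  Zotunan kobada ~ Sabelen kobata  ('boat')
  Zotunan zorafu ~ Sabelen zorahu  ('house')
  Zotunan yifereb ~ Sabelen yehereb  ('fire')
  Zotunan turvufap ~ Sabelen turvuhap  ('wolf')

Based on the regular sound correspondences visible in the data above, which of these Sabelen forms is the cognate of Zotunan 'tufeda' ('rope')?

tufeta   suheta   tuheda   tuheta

tuheta

yifereb ~ yehereb — Zotunan f corresponds to Sabelen h between vowels (before a front vowel).
kobada ~ kobata — Zotunan d corresponds to Sabelen t between vowels (before a back vowel).
Applying these to Zotunan 'tufeda':
  tufeda → tuheda   (f→h between vowels (before a front vowel))
  tuheda → tuheta   (d→t between vowels (before a back vowel))
So the Sabelen cognate is 'tuheta'.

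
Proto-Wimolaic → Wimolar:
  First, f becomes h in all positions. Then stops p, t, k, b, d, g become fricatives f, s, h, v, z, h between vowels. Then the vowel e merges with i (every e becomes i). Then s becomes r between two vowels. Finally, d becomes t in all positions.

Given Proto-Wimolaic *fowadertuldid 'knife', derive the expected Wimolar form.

howazirtultit

Wimolar: *fowadertuldid > howadertuldid > howazertuldid > howazirtuldid > howazirtultit  (by unconditioned shift, intervocalic lenition, vowel merger, unconditioned shift)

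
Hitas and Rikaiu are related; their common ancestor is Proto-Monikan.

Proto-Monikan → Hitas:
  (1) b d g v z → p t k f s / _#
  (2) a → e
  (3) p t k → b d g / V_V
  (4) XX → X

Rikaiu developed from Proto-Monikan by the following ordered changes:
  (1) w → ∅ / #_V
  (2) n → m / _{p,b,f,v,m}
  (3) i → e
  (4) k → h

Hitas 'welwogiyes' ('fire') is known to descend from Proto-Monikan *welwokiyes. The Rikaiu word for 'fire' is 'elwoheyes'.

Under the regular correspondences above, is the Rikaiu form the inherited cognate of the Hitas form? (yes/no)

yes

Derive the expected Rikaiu reflex of *welwokiyes:
Rikaiu: start from *welwokiyes.
  rule 1 (glide loss): welwokiyes → elwokiyes
  rule 2: no change — elwokiyes
  rule 3 (vowel merger): elwokiyes → elwokeyes
  rule 4 (unconditioned shift): elwokeyes → elwoheyes
  ⇒ Rikaiu elwoheyes
Rikaiu 'elwoheyes' matches the regular reflex exactly, so the pair is cognate.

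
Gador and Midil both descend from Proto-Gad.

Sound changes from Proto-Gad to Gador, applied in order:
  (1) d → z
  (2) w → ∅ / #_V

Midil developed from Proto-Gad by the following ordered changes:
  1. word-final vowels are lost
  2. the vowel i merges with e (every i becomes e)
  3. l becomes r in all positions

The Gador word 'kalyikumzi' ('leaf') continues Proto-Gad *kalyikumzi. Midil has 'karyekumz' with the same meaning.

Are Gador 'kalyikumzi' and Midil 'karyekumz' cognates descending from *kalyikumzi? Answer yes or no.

yes

Derive the expected Midil reflex of *kalyikumzi:
Midil: start from *kalyikumzi.
  rule 1 (apocope): kalyikumzi → kalyikumz
  rule 2 (vowel merger): kalyikumz → kalyekumz
  rule 3 (unconditioned shift): kalyekumz → karyekumz
  ⇒ Midil karyekumz
Midil 'karyekumz' matches the regular reflex exactly, so the pair is cognate.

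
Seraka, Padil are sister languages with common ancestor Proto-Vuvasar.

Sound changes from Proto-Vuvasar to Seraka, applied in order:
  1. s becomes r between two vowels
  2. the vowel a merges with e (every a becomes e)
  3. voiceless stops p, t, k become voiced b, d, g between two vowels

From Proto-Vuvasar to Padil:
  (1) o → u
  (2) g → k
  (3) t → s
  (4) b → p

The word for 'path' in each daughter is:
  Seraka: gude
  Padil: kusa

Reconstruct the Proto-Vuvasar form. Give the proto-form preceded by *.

Position 1: Seraka has g, Padil has k. Taking the neighbouring segments as reconstructed: Seraka g can only go back to *g; Padil k could go back to *k or *g — the one source consistent with every daughter is *g.
Position 3: Seraka has d, Padil has s. Taking the neighbouring segments as reconstructed: Seraka d could go back to *t or *d; Padil s could go back to *t or *s — the one source consistent with every daughter is *t.
This points to *guta. Verify forward in each daughter:
Seraka: *guta > gute > gude  (by vowel merger, intervocalic voicing)
Padil: start from *guta.
  rule 1: no change — guta
  rule 2 (unconditioned shift): guta → kuta
  rule 3 (unconditioned shift): kuta → kusa
  rule 4: no change — kusa
  ⇒ Padil kusa
No other proto-form is consistent with every reflex, so the reconstruction is *guta.

*guta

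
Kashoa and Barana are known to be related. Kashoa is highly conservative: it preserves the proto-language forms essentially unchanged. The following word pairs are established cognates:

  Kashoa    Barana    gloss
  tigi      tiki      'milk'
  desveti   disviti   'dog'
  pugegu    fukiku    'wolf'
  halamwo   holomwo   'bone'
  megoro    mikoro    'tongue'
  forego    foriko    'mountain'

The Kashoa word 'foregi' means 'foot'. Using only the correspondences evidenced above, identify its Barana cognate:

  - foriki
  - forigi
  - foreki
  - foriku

foriki

desveti ~ disviti, pugegu ~ fukiku — Kashoa e corresponds to Barana i after a consonant, before a consonant other than r, m, n, p, b, f, v.
tigi ~ tiki — Kashoa g corresponds to Barana k between vowels (before a front vowel).
Applying these to Kashoa 'foregi':
  foregi → forigi   (e→i after a consonant, before a consonant other than r, m, n, p, b, f, v)
  forigi → foriki   (g→k between vowels (before a front vowel))
So the Barana cognate is 'foriki'.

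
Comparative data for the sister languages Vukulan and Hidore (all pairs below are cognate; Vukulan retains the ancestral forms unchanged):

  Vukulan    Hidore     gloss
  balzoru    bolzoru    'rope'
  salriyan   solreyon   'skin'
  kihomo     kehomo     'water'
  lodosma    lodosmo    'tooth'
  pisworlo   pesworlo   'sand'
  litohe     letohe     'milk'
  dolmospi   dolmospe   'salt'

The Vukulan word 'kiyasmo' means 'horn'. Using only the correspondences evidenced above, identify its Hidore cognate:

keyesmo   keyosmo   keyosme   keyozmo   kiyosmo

salriyan ~ solreyon, kihomo ~ kehomo — Vukulan i corresponds to Hidore e after a consonant, before a consonant other than r, m, n, p, b, f, v.
balzoru ~ bolzoru, salriyan ~ solreyon — Vukulan a corresponds to Hidore o after a consonant, before a consonant other than r, m, n, p, b, f, v.
Applying these to Vukulan 'kiyasmo':
  kiyasmo → keyasmo   (i→e after a consonant, before a consonant other than r, m, n, p, b, f, v)
  keyasmo → keyosmo   (a→o after a consonant, before a consonant other than r, m, n, p, b, f, v)
So the Hidore cognate is 'keyosmo'.

keyosmo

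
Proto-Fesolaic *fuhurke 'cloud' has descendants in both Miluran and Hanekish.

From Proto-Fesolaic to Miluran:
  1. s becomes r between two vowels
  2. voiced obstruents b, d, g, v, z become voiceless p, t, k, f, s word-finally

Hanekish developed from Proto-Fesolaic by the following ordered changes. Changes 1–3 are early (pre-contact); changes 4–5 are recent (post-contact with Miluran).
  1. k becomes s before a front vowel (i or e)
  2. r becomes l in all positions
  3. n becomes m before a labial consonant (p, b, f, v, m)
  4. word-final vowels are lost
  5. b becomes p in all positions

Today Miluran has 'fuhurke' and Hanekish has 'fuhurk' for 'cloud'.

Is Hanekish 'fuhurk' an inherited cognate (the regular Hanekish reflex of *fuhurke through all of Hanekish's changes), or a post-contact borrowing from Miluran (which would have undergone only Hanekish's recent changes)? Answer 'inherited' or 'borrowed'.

borrowed

If inherited, *fuhurke would pass through all of Hanekish's changes:
Hanekish: *fuhurke > fuhurse > fuhulse > fuhuls  (by palatalisation, unconditioned shift, apocope)
If borrowed from Miluran 'fuhurke' after the early changes, it would undergo only the recent ones:
  rule 4 (apocope): fuhurke → fuhurk
  rule 5 (unconditioned shift): no change (fuhurk)
  ⇒ as a loan: fuhurk
Hanekish 'fuhurk' matches the loan outcome 'fuhurk', not the inherited 'fuhuls' — it skipped the early Hanekish changes, so it was borrowed from Miluran.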